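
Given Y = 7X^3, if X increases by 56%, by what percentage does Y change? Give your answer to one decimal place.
279.6%

For Y = 7X^3:
If X → X(1 + 0.56)
Then Y → Y · (1 + 0.56)^3
     ≈ Y · 3.7964

Percentage change = ((1 + 0.56)^3 − 1) × 100% ≈ 279.6%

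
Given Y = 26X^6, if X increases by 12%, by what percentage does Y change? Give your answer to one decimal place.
97.4%

For Y = 26X^6:
If X → X(1 + 0.12)
Then Y → Y · (1 + 0.12)^6
     ≈ Y · 1.9738

Percentage change = ((1 + 0.12)^6 − 1) × 100% ≈ 97.4%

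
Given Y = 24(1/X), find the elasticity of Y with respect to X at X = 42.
Elasticity = -1

Elasticity = (dY/dX) · (X/Y)

dY/dX = -24/X²
At X = 42: dY/dX = -2/147, Y = 4/7

Elasticity = (-2/147) · (42 / (4/7)) = -1

Interpretation: for a small percentage change in X, the percentage change in Y is approximately -1.00 times as large.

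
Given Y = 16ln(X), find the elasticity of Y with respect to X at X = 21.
Elasticity = 1/ln(21) ≈ 0.3285

Elasticity = (dY/dX) · (X/Y)

dY/dX = 16/X
At X = 21: dY/dX = 16/21, Y = 16·ln(21)

Elasticity = (16/21) · (21 / (16·ln(21))) = 1/ln(21) ≈ 0.3285

Interpretation: for a small percentage change in X, the percentage change in Y is approximately 0.33 times as large.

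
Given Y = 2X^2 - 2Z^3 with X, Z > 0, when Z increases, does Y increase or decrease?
Y decreases

Taking the partial derivative:
∂Y/∂Z = -6Z^2

∂Y/∂Z = -6Z^2 < 0 (assuming positive values)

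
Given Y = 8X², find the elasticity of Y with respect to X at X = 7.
Elasticity = 2

Elasticity = (dY/dX) · (X/Y)

dY/dX = 16·X
At X = 7: dY/dX = 112, Y = 392

Elasticity = 112 · (7 / 392) = 2

Interpretation: for a small percentage change in X, the percentage change in Y is approximately 2.00 times as large.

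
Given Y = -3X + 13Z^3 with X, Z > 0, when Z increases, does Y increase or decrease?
Y increases

Taking the partial derivative:
∂Y/∂Z = 39Z^2

∂Y/∂Z = 39Z^2 > 0 (assuming positive values)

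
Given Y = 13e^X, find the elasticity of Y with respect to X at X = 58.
Elasticity = 58

Elasticity = (dY/dX) · (X/Y)

dY/dX = 13·e^X
At X = 58: dY/dX = 13·e^58, Y = 13·e^58

Elasticity = (13·e^58) · (58 / (13·e^58)) = 58

Interpretation: for a small percentage change in X, the percentage change in Y is approximately 58.00 times as large.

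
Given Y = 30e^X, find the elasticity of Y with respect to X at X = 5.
Elasticity = 5

Elasticity = (dY/dX) · (X/Y)

dY/dX = 30·e^X
At X = 5: dY/dX = 30·e^5, Y = 30·e^5

Elasticity = (30·e^5) · (5 / (30·e^5)) = 5

Interpretation: for a small percentage change in X, the percentage change in Y is approximately 5.00 times as large.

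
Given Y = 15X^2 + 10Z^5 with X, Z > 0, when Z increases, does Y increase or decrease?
Y increases

Taking the partial derivative:
∂Y/∂Z = 50Z^4

∂Y/∂Z = 50Z^4 > 0 (assuming positive values)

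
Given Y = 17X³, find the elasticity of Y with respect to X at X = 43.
Elasticity = 3

Elasticity = (dY/dX) · (X/Y)

dY/dX = 51·X²
At X = 43: dY/dX = 94299, Y = 1351619

Elasticity = 94299 · (43 / 1351619) = 3

Interpretation: for a small percentage change in X, the percentage change in Y is approximately 3.00 times as large.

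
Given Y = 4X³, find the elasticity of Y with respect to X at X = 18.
Elasticity = 3

Elasticity = (dY/dX) · (X/Y)

dY/dX = 12·X²
At X = 18: dY/dX = 3888, Y = 23328

Elasticity = 3888 · (18 / 23328) = 3

Interpretation: for a small percentage change in X, the percentage change in Y is approximately 3.00 times as large.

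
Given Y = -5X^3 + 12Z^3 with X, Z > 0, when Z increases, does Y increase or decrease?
Y increases

Taking the partial derivative:
∂Y/∂Z = 36Z^2

∂Y/∂Z = 36Z^2 > 0 (assuming positive values)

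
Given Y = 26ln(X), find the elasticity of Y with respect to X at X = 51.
Elasticity = 1/ln(51) ≈ 0.2543

Elasticity = (dY/dX) · (X/Y)

dY/dX = 26/X
At X = 51: dY/dX = 26/51, Y = 26·ln(51)

Elasticity = (26/51) · (51 / (26·ln(51))) = 1/ln(51) ≈ 0.2543

Interpretation: for a small percentage change in X, the percentage change in Y is approximately 0.25 times as large.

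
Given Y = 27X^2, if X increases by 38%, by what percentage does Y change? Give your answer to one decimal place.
90.4%

For Y = 27X^2:
If X → X(1 + 0.38)
Then Y → Y · (1 + 0.38)^2
     = Y · 1.9044

Percentage change = ((1 + 0.38)^2 − 1) × 100% ≈ 90.4%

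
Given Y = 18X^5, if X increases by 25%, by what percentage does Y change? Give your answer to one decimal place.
205.2%

For Y = 18X^5:
If X → X(1 + 0.25)
Then Y → Y · (1 + 0.25)^5
     ≈ Y · 3.0518

Percentage change = ((1 + 0.25)^5 − 1) × 100% ≈ 205.2%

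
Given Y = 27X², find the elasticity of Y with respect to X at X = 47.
Elasticity = 2

Elasticity = (dY/dX) · (X/Y)

dY/dX = 54·X
At X = 47: dY/dX = 2538, Y = 59643

Elasticity = 2538 · (47 / 59643) = 2

Interpretation: for a small percentage change in X, the percentage change in Y is approximately 2.00 times as large.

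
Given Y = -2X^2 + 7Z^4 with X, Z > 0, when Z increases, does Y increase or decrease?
Y increases

Taking the partial derivative:
∂Y/∂Z = 28Z^3

∂Y/∂Z = 28Z^3 > 0 (assuming positive values)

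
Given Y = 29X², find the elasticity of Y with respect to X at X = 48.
Elasticity = 2

Elasticity = (dY/dX) · (X/Y)

dY/dX = 58·X
At X = 48: dY/dX = 2784, Y = 66816

Elasticity = 2784 · (48 / 66816) = 2

Interpretation: for a small percentage change in X, the percentage change in Y is approximately 2.00 times as large.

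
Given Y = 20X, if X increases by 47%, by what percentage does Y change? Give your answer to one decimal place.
47.0%

For Y = 20X:
If X → X(1 + 0.47)
Then Y → Y · (1 + 0.47)^1
     = Y · 1.4700

Percentage change = ((1 + 0.47)^1 − 1) × 100% = 47.0%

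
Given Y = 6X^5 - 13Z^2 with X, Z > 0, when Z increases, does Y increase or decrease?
Y decreases

Taking the partial derivative:
∂Y/∂Z = -26Z

∂Y/∂Z = -26Z < 0 (assuming positive values)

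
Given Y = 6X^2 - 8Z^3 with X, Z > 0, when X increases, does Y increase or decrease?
Y increases

Taking the partial derivative:
∂Y/∂X = 12X

∂Y/∂X = 12X > 0 (assuming positive values)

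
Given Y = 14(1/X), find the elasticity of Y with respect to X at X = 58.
Elasticity = -1

Elasticity = (dY/dX) · (X/Y)

dY/dX = -14/X²
At X = 58: dY/dX = -7/1682, Y = 7/29

Elasticity = (-7/1682) · (58 / (7/29)) = -1

Interpretation: for a small percentage change in X, the percentage change in Y is approximately -1.00 times as large.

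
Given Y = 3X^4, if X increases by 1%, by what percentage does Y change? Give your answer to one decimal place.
4.1%

For Y = 3X^4:
If X → X(1 + 0.01)
Then Y → Y · (1 + 0.01)^4
     ≈ Y · 1.0406

Percentage change = ((1 + 0.01)^4 − 1) × 100% ≈ 4.1%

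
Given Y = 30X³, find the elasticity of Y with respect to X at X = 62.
Elasticity = 3

Elasticity = (dY/dX) · (X/Y)

dY/dX = 90·X²
At X = 62: dY/dX = 345960, Y = 7149840

Elasticity = 345960 · (62 / 7149840) = 3

Interpretation: for a small percentage change in X, the percentage change in Y is approximately 3.00 times as large.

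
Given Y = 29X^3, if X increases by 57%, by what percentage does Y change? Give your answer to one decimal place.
287.0%

For Y = 29X^3:
If X → X(1 + 0.57)
Then Y → Y · (1 + 0.57)^3
     ≈ Y · 3.8699

Percentage change = ((1 + 0.57)^3 − 1) × 100% ≈ 287.0%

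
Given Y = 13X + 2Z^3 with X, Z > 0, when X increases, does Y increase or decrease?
Y increases

Taking the partial derivative:
∂Y/∂X = 13

∂Y/∂X = 13 > 0 (assuming positive values)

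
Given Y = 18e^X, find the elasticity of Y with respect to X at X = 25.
Elasticity = 25

Elasticity = (dY/dX) · (X/Y)

dY/dX = 18·e^X
At X = 25: dY/dX = 18·e^25, Y = 18·e^25

Elasticity = (18·e^25) · (25 / (18·e^25)) = 25

Interpretation: for a small percentage change in X, the percentage change in Y is approximately 25.00 times as large.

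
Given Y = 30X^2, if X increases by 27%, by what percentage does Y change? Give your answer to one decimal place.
61.3%

For Y = 30X^2:
If X → X(1 + 0.27)
Then Y → Y · (1 + 0.27)^2
     = Y · 1.6129

Percentage change = ((1 + 0.27)^2 − 1) × 100% ≈ 61.3%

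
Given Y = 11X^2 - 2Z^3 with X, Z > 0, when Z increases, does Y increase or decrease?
Y decreases

Taking the partial derivative:
∂Y/∂Z = -6Z^2

∂Y/∂Z = -6Z^2 < 0 (assuming positive values)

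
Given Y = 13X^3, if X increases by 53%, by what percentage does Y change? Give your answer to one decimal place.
258.2%

For Y = 13X^3:
If X → X(1 + 0.53)
Then Y → Y · (1 + 0.53)^3
     ≈ Y · 3.5816

Percentage change = ((1 + 0.53)^3 − 1) × 100% ≈ 258.2%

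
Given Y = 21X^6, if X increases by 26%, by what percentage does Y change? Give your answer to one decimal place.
300.2%

For Y = 21X^6:
If X → X(1 + 0.26)
Then Y → Y · (1 + 0.26)^6
     ≈ Y · 4.0015

Percentage change = ((1 + 0.26)^6 − 1) × 100% ≈ 300.2%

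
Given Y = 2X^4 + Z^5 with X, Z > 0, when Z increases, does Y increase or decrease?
Y increases

Taking the partial derivative:
∂Y/∂Z = 5Z^4

∂Y/∂Z = 5Z^4 > 0 (assuming positive values)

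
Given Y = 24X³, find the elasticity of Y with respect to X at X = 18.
Elasticity = 3

Elasticity = (dY/dX) · (X/Y)

dY/dX = 72·X²
At X = 18: dY/dX = 23328, Y = 139968

Elasticity = 23328 · (18 / 139968) = 3

Interpretation: for a small percentage change in X, the percentage change in Y is approximately 3.00 times as large.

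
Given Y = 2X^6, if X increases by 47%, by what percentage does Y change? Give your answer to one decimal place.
909.0%

For Y = 2X^6:
If X → X(1 + 0.47)
Then Y → Y · (1 + 0.47)^6
     ≈ Y · 10.0903

Percentage change = ((1 + 0.47)^6 − 1) × 100% ≈ 909.0%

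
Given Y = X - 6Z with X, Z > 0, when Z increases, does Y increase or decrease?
Y decreases

Taking the partial derivative:
∂Y/∂Z = -6

∂Y/∂Z = -6 < 0 (assuming positive values)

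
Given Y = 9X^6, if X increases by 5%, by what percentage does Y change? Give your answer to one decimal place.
34.0%

For Y = 9X^6:
If X → X(1 + 0.05)
Then Y → Y · (1 + 0.05)^6
     ≈ Y · 1.3401

Percentage change = ((1 + 0.05)^6 − 1) × 100% ≈ 34.0%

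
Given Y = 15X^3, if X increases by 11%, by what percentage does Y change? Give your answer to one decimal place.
36.8%

For Y = 15X^3:
If X → X(1 + 0.11)
Then Y → Y · (1 + 0.11)^3
     ≈ Y · 1.3676

Percentage change = ((1 + 0.11)^3 − 1) × 100% ≈ 36.8%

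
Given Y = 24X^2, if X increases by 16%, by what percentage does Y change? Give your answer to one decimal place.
34.6%

For Y = 24X^2:
If X → X(1 + 0.16)
Then Y → Y · (1 + 0.16)^2
     = Y · 1.3456

Percentage change = ((1 + 0.16)^2 − 1) × 100% ≈ 34.6%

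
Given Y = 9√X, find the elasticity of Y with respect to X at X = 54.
Elasticity = 1/2

Elasticity = (dY/dX) · (X/Y)

dY/dX = 9/(2·√X)
At X = 54: dY/dX = √6/4, Y = 27·√6

Elasticity = (√6/4) · (54 / (27·√6)) = 1/2

Interpretation: for a small percentage change in X, the percentage change in Y is approximately 0.50 times as large.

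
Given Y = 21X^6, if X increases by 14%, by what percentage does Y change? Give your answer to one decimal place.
119.5%

For Y = 21X^6:
If X → X(1 + 0.14)
Then Y → Y · (1 + 0.14)^6
     ≈ Y · 2.1950

Percentage change = ((1 + 0.14)^6 − 1) × 100% ≈ 119.5%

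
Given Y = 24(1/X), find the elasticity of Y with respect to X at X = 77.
Elasticity = -1

Elasticity = (dY/dX) · (X/Y)

dY/dX = -24/X²
At X = 77: dY/dX = -24/5929, Y = 24/77

Elasticity = (-24/5929) · (77 / (24/77)) = -1

Interpretation: for a small percentage change in X, the percentage change in Y is approximately -1.00 times as large.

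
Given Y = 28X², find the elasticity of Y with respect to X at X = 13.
Elasticity = 2

Elasticity = (dY/dX) · (X/Y)

dY/dX = 56·X
At X = 13: dY/dX = 728, Y = 4732

Elasticity = 728 · (13 / 4732) = 2

Interpretation: for a small percentage change in X, the percentage change in Y is approximately 2.00 times as large.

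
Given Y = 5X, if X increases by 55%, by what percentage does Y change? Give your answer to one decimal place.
55.0%

For Y = 5X:
If X → X(1 + 0.55)
Then Y → Y · (1 + 0.55)^1
     = Y · 1.5500

Percentage change = ((1 + 0.55)^1 − 1) × 100% = 55.0%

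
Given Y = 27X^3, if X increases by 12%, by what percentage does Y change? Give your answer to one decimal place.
40.5%

For Y = 27X^3:
If X → X(1 + 0.12)
Then Y → Y · (1 + 0.12)^3
     ≈ Y · 1.4049

Percentage change = ((1 + 0.12)^3 − 1) × 100% ≈ 40.5%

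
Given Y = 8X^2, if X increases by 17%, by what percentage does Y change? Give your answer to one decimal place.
36.9%

For Y = 8X^2:
If X → X(1 + 0.17)
Then Y → Y · (1 + 0.17)^2
     = Y · 1.3689

Percentage change = ((1 + 0.17)^2 − 1) × 100% ≈ 36.9%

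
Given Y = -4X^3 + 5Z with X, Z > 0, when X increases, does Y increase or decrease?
Y decreases

Taking the partial derivative:
∂Y/∂X = -12X^2

∂Y/∂X = -12X^2 < 0 (assuming positive values)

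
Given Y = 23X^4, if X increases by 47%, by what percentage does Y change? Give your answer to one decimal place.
366.9%

For Y = 23X^4:
If X → X(1 + 0.47)
Then Y → Y · (1 + 0.47)^4
     ≈ Y · 4.6695

Percentage change = ((1 + 0.47)^4 − 1) × 100% ≈ 366.9%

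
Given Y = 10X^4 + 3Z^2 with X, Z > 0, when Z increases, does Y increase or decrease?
Y increases

Taking the partial derivative:
∂Y/∂Z = 6Z

∂Y/∂Z = 6Z > 0 (assuming positive values)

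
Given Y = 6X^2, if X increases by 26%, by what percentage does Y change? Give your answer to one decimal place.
58.8%

For Y = 6X^2:
If X → X(1 + 0.26)
Then Y → Y · (1 + 0.26)^2
     = Y · 1.5876

Percentage change = ((1 + 0.26)^2 − 1) × 100% ≈ 58.8%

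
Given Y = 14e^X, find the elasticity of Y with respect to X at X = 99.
Elasticity = 99

Elasticity = (dY/dX) · (X/Y)

dY/dX = 14·e^X
At X = 99: dY/dX = 14·e^99, Y = 14·e^99

Elasticity = (14·e^99) · (99 / (14·e^99)) = 99

Interpretation: for a small percentage change in X, the percentage change in Y is approximately 99.00 times as large.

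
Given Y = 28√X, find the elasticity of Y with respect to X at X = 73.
Elasticity = 1/2

Elasticity = (dY/dX) · (X/Y)

dY/dX = 14/√X
At X = 73: dY/dX = 14·√73/73, Y = 28·√73

Elasticity = (14·√73/73) · (73 / (28·√73)) = 1/2

Interpretation: for a small percentage change in X, the percentage change in Y is approximately 0.50 times as large.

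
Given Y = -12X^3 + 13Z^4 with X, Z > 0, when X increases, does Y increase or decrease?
Y decreases

Taking the partial derivative:
∂Y/∂X = -36X^2

∂Y/∂X = -36X^2 < 0 (assuming positive values)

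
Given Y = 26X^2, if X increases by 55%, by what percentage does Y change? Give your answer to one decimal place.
140.3%

For Y = 26X^2:
If X → X(1 + 0.55)
Then Y → Y · (1 + 0.55)^2
     = Y · 2.4025

Percentage change = ((1 + 0.55)^2 − 1) × 100% ≈ 140.3%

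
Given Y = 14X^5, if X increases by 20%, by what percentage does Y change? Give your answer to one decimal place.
148.8%

For Y = 14X^5:
If X → X(1 + 0.2)
Then Y → Y · (1 + 0.2)^5
     ≈ Y · 2.4883

Percentage change = ((1 + 0.2)^5 − 1) × 100% ≈ 148.8%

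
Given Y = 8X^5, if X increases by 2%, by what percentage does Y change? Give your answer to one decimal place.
10.4%

For Y = 8X^5:
If X → X(1 + 0.02)
Then Y → Y · (1 + 0.02)^5
     ≈ Y · 1.1041

Percentage change = ((1 + 0.02)^5 − 1) × 100% ≈ 10.4%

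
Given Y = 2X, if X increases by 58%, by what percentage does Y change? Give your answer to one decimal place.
58.0%

For Y = 2X:
If X → X(1 + 0.58)
Then Y → Y · (1 + 0.58)^1
     = Y · 1.5800

Percentage change = ((1 + 0.58)^1 − 1) × 100% = 58.0%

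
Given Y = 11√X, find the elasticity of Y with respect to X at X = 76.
Elasticity = 1/2

Elasticity = (dY/dX) · (X/Y)

dY/dX = 11/(2·√X)
At X = 76: dY/dX = 11·√19/76, Y = 22·√19

Elasticity = (11·√19/76) · (76 / (22·√19)) = 1/2

Interpretation: for a small percentage change in X, the percentage change in Y is approximately 0.50 times as large.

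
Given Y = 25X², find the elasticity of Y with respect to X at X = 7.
Elasticity = 2

Elasticity = (dY/dX) · (X/Y)

dY/dX = 50·X
At X = 7: dY/dX = 350, Y = 1225

Elasticity = 350 · (7 / 1225) = 2

Interpretation: for a small percentage change in X, the percentage change in Y is approximately 2.00 times as large.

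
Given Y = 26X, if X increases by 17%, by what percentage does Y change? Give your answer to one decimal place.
17.0%

For Y = 26X:
If X → X(1 + 0.17)
Then Y → Y · (1 + 0.17)^1
     = Y · 1.1700

Percentage change = ((1 + 0.17)^1 − 1) × 100% = 17.0%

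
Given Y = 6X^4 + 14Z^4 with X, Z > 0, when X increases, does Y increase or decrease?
Y increases

Taking the partial derivative:
∂Y/∂X = 24X^3

∂Y/∂X = 24X^3 > 0 (assuming positive values)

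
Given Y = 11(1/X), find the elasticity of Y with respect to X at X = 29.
Elasticity = -1

Elasticity = (dY/dX) · (X/Y)

dY/dX = -11/X²
At X = 29: dY/dX = -11/841, Y = 11/29

Elasticity = (-11/841) · (29 / (11/29)) = -1

Interpretation: for a small percentage change in X, the percentage change in Y is approximately -1.00 times as large.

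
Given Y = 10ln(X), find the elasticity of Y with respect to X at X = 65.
Elasticity = 1/ln(65) ≈ 0.2396

Elasticity = (dY/dX) · (X/Y)

dY/dX = 10/X
At X = 65: dY/dX = 2/13, Y = 10·ln(65)

Elasticity = (2/13) · (65 / (10·ln(65))) = 1/ln(65) ≈ 0.2396

Interpretation: for a small percentage change in X, the percentage change in Y is approximately 0.24 times as large.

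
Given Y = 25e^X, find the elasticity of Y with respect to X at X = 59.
Elasticity = 59

Elasticity = (dY/dX) · (X/Y)

dY/dX = 25·e^X
At X = 59: dY/dX = 25·e^59, Y = 25·e^59

Elasticity = (25·e^59) · (59 / (25·e^59)) = 59

Interpretation: for a small percentage change in X, the percentage change in Y is approximately 59.00 times as large.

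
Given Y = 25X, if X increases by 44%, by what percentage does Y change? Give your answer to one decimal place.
44.0%

For Y = 25X:
If X → X(1 + 0.44)
Then Y → Y · (1 + 0.44)^1
     = Y · 1.4400

Percentage change = ((1 + 0.44)^1 − 1) × 100% = 44.0%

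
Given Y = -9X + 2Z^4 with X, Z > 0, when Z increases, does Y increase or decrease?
Y increases

Taking the partial derivative:
∂Y/∂Z = 8Z^3

∂Y/∂Z = 8Z^3 > 0 (assuming positive values)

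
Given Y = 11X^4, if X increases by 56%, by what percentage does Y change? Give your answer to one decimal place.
492.2%

For Y = 11X^4:
If X → X(1 + 0.56)
Then Y → Y · (1 + 0.56)^4
     ≈ Y · 5.9224

Percentage change = ((1 + 0.56)^4 − 1) × 100% ≈ 492.2%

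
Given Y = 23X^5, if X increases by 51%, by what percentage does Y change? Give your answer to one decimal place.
685.0%

For Y = 23X^5:
If X → X(1 + 0.51)
Then Y → Y · (1 + 0.51)^5
     ≈ Y · 7.8503

Percentage change = ((1 + 0.51)^5 − 1) × 100% ≈ 685.0%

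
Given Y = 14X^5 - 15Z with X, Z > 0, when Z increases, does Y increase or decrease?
Y decreases

Taking the partial derivative:
∂Y/∂Z = -15

∂Y/∂Z = -15 < 0 (assuming positive values)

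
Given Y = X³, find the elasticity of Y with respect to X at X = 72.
Elasticity = 3

Elasticity = (dY/dX) · (X/Y)

dY/dX = 3·X²
At X = 72: dY/dX = 15552, Y = 373248

Elasticity = 15552 · (72 / 373248) = 3

Interpretation: for a small percentage change in X, the percentage change in Y is approximately 3.00 times as large.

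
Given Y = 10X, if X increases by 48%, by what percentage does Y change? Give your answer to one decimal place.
48.0%

For Y = 10X:
If X → X(1 + 0.48)
Then Y → Y · (1 + 0.48)^1
     = Y · 1.4800

Percentage change = ((1 + 0.48)^1 − 1) × 100% = 48.0%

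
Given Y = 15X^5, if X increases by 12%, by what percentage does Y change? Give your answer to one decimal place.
76.2%

For Y = 15X^5:
If X → X(1 + 0.12)
Then Y → Y · (1 + 0.12)^5
     ≈ Y · 1.7623

Percentage change = ((1 + 0.12)^5 − 1) × 100% ≈ 76.2%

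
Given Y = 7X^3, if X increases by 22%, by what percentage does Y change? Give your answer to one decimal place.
81.6%

For Y = 7X^3:
If X → X(1 + 0.22)
Then Y → Y · (1 + 0.22)^3
     ≈ Y · 1.8158

Percentage change = ((1 + 0.22)^3 − 1) × 100% ≈ 81.6%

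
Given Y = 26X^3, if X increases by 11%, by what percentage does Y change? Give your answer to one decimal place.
36.8%

For Y = 26X^3:
If X → X(1 + 0.11)
Then Y → Y · (1 + 0.11)^3
     ≈ Y · 1.3676

Percentage change = ((1 + 0.11)^3 − 1) × 100% ≈ 36.8%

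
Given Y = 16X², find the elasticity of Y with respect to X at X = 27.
Elasticity = 2

Elasticity = (dY/dX) · (X/Y)

dY/dX = 32·X
At X = 27: dY/dX = 864, Y = 11664

Elasticity = 864 · (27 / 11664) = 2

Interpretation: for a small percentage change in X, the percentage change in Y is approximately 2.00 times as large.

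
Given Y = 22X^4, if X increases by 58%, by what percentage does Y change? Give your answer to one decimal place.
523.2%

For Y = 22X^4:
If X → X(1 + 0.58)
Then Y → Y · (1 + 0.58)^4
     ≈ Y · 6.2320

Percentage change = ((1 + 0.58)^4 − 1) × 100% ≈ 523.2%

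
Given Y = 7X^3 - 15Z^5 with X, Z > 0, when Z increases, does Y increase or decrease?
Y decreases

Taking the partial derivative:
∂Y/∂Z = -75Z^4

∂Y/∂Z = -75Z^4 < 0 (assuming positive values)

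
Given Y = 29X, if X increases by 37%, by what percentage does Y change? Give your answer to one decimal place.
37.0%

For Y = 29X:
If X → X(1 + 0.37)
Then Y → Y · (1 + 0.37)^1
     = Y · 1.3700

Percentage change = ((1 + 0.37)^1 − 1) × 100% = 37.0%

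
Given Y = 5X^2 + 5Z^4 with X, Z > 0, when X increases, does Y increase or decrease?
Y increases

Taking the partial derivative:
∂Y/∂X = 10X

∂Y/∂X = 10X > 0 (assuming positive values)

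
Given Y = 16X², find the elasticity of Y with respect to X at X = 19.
Elasticity = 2

Elasticity = (dY/dX) · (X/Y)

dY/dX = 32·X
At X = 19: dY/dX = 608, Y = 5776

Elasticity = 608 · (19 / 5776) = 2

Interpretation: for a small percentage change in X, the percentage change in Y is approximately 2.00 times as large.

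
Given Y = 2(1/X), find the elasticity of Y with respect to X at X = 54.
Elasticity = -1

Elasticity = (dY/dX) · (X/Y)

dY/dX = -2/X²
At X = 54: dY/dX = -1/1458, Y = 1/27

Elasticity = (-1/1458) · (54 / (1/27)) = -1

Interpretation: for a small percentage change in X, the percentage change in Y is approximately -1.00 times as large.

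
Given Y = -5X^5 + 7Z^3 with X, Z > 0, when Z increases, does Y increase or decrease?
Y increases

Taking the partial derivative:
∂Y/∂Z = 21Z^2

∂Y/∂Z = 21Z^2 > 0 (assuming positive values)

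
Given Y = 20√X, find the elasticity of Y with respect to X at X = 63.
Elasticity = 1/2

Elasticity = (dY/dX) · (X/Y)

dY/dX = 10/√X
At X = 63: dY/dX = 10·√7/21, Y = 60·√7

Elasticity = (10·√7/21) · (63 / (60·√7)) = 1/2

Interpretation: for a small percentage change in X, the percentage change in Y is approximately 0.50 times as large.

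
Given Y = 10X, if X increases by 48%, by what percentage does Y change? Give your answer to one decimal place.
48.0%

For Y = 10X:
If X → X(1 + 0.48)
Then Y → Y · (1 + 0.48)^1
     = Y · 1.4800

Percentage change = ((1 + 0.48)^1 − 1) × 100% = 48.0%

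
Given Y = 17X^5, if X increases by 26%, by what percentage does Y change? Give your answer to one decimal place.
217.6%

For Y = 17X^5:
If X → X(1 + 0.26)
Then Y → Y · (1 + 0.26)^5
     ≈ Y · 3.1758

Percentage change = ((1 + 0.26)^5 − 1) × 100% ≈ 217.6%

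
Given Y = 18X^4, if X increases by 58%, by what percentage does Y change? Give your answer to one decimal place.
523.2%

For Y = 18X^4:
If X → X(1 + 0.58)
Then Y → Y · (1 + 0.58)^4
     ≈ Y · 6.2320

Percentage change = ((1 + 0.58)^4 − 1) × 100% ≈ 523.2%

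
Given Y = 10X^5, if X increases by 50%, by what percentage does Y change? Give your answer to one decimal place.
659.4%

For Y = 10X^5:
If X → X(1 + 0.5)
Then Y → Y · (1 + 0.5)^5
     ≈ Y · 7.5938

Percentage change = ((1 + 0.5)^5 − 1) × 100% ≈ 659.4%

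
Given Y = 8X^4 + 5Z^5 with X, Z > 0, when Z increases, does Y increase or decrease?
Y increases

Taking the partial derivative:
∂Y/∂Z = 25Z^4

∂Y/∂Z = 25Z^4 > 0 (assuming positive values)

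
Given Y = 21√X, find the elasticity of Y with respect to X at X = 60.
Elasticity = 1/2

Elasticity = (dY/dX) · (X/Y)

dY/dX = 21/(2·√X)
At X = 60: dY/dX = 7·√15/20, Y = 42·√15

Elasticity = (7·√15/20) · (60 / (42·√15)) = 1/2

Interpretation: for a small percentage change in X, the percentage change in Y is approximately 0.50 times as large.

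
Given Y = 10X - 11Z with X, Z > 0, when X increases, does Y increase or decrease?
Y increases

Taking the partial derivative:
∂Y/∂X = 10

∂Y/∂X = 10 > 0 (assuming positive values)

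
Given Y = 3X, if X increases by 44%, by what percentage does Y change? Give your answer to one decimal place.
44.0%

For Y = 3X:
If X → X(1 + 0.44)
Then Y → Y · (1 + 0.44)^1
     = Y · 1.4400

Percentage change = ((1 + 0.44)^1 − 1) × 100% = 44.0%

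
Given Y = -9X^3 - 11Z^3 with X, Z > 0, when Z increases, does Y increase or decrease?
Y decreases

Taking the partial derivative:
∂Y/∂Z = -33Z^2

∂Y/∂Z = -33Z^2 < 0 (assuming positive values)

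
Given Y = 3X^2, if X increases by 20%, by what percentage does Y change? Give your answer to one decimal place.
44.0%

For Y = 3X^2:
If X → X(1 + 0.2)
Then Y → Y · (1 + 0.2)^2
     = Y · 1.4400

Percentage change = ((1 + 0.2)^2 − 1) × 100% = 44.0%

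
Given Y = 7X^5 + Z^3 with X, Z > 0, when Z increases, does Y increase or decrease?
Y increases

Taking the partial derivative:
∂Y/∂Z = 3Z^2

∂Y/∂Z = 3Z^2 > 0 (assuming positive values)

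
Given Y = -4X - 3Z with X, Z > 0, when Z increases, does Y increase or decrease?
Y decreases

Taking the partial derivative:
∂Y/∂Z = -3

∂Y/∂Z = -3 < 0 (assuming positive values)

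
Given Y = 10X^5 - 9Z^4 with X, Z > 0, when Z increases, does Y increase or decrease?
Y decreases

Taking the partial derivative:
∂Y/∂Z = -36Z^3

∂Y/∂Z = -36Z^3 < 0 (assuming positive values)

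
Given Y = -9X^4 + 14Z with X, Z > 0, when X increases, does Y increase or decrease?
Y decreases

Taking the partial derivative:
∂Y/∂X = -36X^3

∂Y/∂X = -36X^3 < 0 (assuming positive values)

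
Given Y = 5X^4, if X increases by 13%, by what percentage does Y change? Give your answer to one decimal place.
63.0%

For Y = 5X^4:
If X → X(1 + 0.13)
Then Y → Y · (1 + 0.13)^4
     ≈ Y · 1.6305

Percentage change = ((1 + 0.13)^4 − 1) × 100% ≈ 63.0%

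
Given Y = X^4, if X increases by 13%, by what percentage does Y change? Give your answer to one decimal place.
63.0%

For Y = X^4:
If X → X(1 + 0.13)
Then Y → Y · (1 + 0.13)^4
     ≈ Y · 1.6305

Percentage change = ((1 + 0.13)^4 − 1) × 100% ≈ 63.0%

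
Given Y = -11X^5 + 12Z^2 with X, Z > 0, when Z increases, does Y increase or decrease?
Y increases

Taking the partial derivative:
∂Y/∂Z = 24Z

∂Y/∂Z = 24Z > 0 (assuming positive values)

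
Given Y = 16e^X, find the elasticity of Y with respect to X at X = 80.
Elasticity = 80

Elasticity = (dY/dX) · (X/Y)

dY/dX = 16·e^X
At X = 80: dY/dX = 16·e^80, Y = 16·e^80

Elasticity = (16·e^80) · (80 / (16·e^80)) = 80

Interpretation: for a small percentage change in X, the percentage change in Y is approximately 80.00 times as large.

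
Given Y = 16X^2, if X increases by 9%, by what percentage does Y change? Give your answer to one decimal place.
18.8%

For Y = 16X^2:
If X → X(1 + 0.09)
Then Y → Y · (1 + 0.09)^2
     = Y · 1.1881

Percentage change = ((1 + 0.09)^2 − 1) × 100% ≈ 18.8%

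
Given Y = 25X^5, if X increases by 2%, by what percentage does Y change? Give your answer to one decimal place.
10.4%

For Y = 25X^5:
If X → X(1 + 0.02)
Then Y → Y · (1 + 0.02)^5
     ≈ Y · 1.1041

Percentage change = ((1 + 0.02)^5 − 1) × 100% ≈ 10.4%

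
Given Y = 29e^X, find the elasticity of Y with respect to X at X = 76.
Elasticity = 76

Elasticity = (dY/dX) · (X/Y)

dY/dX = 29·e^X
At X = 76: dY/dX = 29·e^76, Y = 29·e^76

Elasticity = (29·e^76) · (76 / (29·e^76)) = 76

Interpretation: for a small percentage change in X, the percentage change in Y is approximately 76.00 times as large.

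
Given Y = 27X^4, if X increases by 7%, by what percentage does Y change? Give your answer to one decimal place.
31.1%

For Y = 27X^4:
If X → X(1 + 0.07)
Then Y → Y · (1 + 0.07)^4
     ≈ Y · 1.3108

Percentage change = ((1 + 0.07)^4 − 1) × 100% ≈ 31.1%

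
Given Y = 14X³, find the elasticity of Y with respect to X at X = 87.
Elasticity = 3

Elasticity = (dY/dX) · (X/Y)

dY/dX = 42·X²
At X = 87: dY/dX = 317898, Y = 9219042

Elasticity = 317898 · (87 / 9219042) = 3

Interpretation: for a small percentage change in X, the percentage change in Y is approximately 3.00 times as large.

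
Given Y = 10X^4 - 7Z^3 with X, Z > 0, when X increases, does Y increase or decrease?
Y increases

Taking the partial derivative:
∂Y/∂X = 40X^3

∂Y/∂X = 40X^3 > 0 (assuming positive values)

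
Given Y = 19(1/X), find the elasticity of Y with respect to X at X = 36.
Elasticity = -1

Elasticity = (dY/dX) · (X/Y)

dY/dX = -19/X²
At X = 36: dY/dX = -19/1296, Y = 19/36

Elasticity = (-19/1296) · (36 / (19/36)) = -1

Interpretation: for a small percentage change in X, the percentage change in Y is approximately -1.00 times as large.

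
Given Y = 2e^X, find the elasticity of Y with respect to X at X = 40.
Elasticity = 40

Elasticity = (dY/dX) · (X/Y)

dY/dX = 2·e^X
At X = 40: dY/dX = 2·e^40, Y = 2·e^40

Elasticity = (2·e^40) · (40 / (2·e^40)) = 40

Interpretation: for a small percentage change in X, the percentage change in Y is approximately 40.00 times as large.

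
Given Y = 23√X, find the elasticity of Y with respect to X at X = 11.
Elasticity = 1/2

Elasticity = (dY/dX) · (X/Y)

dY/dX = 23/(2·√X)
At X = 11: dY/dX = 23·√11/22, Y = 23·√11

Elasticity = (23·√11/22) · (11 / (23·√11)) = 1/2

Interpretation: for a small percentage change in X, the percentage change in Y is approximately 0.50 times as large.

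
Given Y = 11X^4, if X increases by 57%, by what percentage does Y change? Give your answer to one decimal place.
507.6%

For Y = 11X^4:
If X → X(1 + 0.57)
Then Y → Y · (1 + 0.57)^4
     ≈ Y · 6.0757

Percentage change = ((1 + 0.57)^4 − 1) × 100% ≈ 507.6%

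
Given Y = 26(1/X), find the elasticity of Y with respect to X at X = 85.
Elasticity = -1

Elasticity = (dY/dX) · (X/Y)

dY/dX = -26/X²
At X = 85: dY/dX = -26/7225, Y = 26/85

Elasticity = (-26/7225) · (85 / (26/85)) = -1

Interpretation: for a small percentage change in X, the percentage change in Y is approximately -1.00 times as large.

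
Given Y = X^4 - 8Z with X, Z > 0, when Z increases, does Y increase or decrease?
Y decreases

Taking the partial derivative:
∂Y/∂Z = -8

∂Y/∂Z = -8 < 0 (assuming positive values)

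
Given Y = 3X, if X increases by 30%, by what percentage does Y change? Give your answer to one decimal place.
30.0%

For Y = 3X:
If X → X(1 + 0.3)
Then Y → Y · (1 + 0.3)^1
     = Y · 1.3000

Percentage change = ((1 + 0.3)^1 − 1) × 100% = 30.0%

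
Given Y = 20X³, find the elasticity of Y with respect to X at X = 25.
Elasticity = 3

Elasticity = (dY/dX) · (X/Y)

dY/dX = 60·X²
At X = 25: dY/dX = 37500, Y = 312500

Elasticity = 37500 · (25 / 312500) = 3

Interpretation: for a small percentage change in X, the percentage change in Y is approximately 3.00 times as large.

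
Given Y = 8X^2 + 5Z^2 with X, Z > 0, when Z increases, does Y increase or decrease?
Y increases

Taking the partial derivative:
∂Y/∂Z = 10Z

∂Y/∂Z = 10Z > 0 (assuming positive values)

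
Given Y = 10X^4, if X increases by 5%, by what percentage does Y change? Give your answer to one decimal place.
21.6%

For Y = 10X^4:
If X → X(1 + 0.05)
Then Y → Y · (1 + 0.05)^4
     ≈ Y · 1.2155

Percentage change = ((1 + 0.05)^4 − 1) × 100% ≈ 21.6%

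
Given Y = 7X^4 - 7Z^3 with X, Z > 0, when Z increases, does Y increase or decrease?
Y decreases

Taking the partial derivative:
∂Y/∂Z = -21Z^2

∂Y/∂Z = -21Z^2 < 0 (assuming positive values)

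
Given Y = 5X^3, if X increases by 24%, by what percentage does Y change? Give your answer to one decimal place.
90.7%

For Y = 5X^3:
If X → X(1 + 0.24)
Then Y → Y · (1 + 0.24)^3
     ≈ Y · 1.9066

Percentage change = ((1 + 0.24)^3 − 1) × 100% ≈ 90.7%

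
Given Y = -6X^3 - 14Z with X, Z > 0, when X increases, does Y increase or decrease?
Y decreases

Taking the partial derivative:
∂Y/∂X = -18X^2

∂Y/∂X = -18X^2 < 0 (assuming positive values)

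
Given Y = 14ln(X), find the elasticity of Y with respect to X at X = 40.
Elasticity = 1/ln(40) ≈ 0.2711

Elasticity = (dY/dX) · (X/Y)

dY/dX = 14/X
At X = 40: dY/dX = 7/20, Y = 14·ln(40)

Elasticity = (7/20) · (40 / (14·ln(40))) = 1/ln(40) ≈ 0.2711

Interpretation: for a small percentage change in X, the percentage change in Y is approximately 0.27 times as large.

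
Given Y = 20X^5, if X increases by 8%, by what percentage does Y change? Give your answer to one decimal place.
46.9%

For Y = 20X^5:
If X → X(1 + 0.08)
Then Y → Y · (1 + 0.08)^5
     ≈ Y · 1.4693

Percentage change = ((1 + 0.08)^5 − 1) × 100% ≈ 46.9%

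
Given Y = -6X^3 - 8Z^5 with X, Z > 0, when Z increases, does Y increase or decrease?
Y decreases

Taking the partial derivative:
∂Y/∂Z = -40Z^4

∂Y/∂Z = -40Z^4 < 0 (assuming positive values)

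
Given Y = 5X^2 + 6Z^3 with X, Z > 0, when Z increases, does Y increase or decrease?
Y increases

Taking the partial derivative:
∂Y/∂Z = 18Z^2

∂Y/∂Z = 18Z^2 > 0 (assuming positive values)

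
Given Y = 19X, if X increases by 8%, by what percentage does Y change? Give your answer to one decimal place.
8.0%

For Y = 19X:
If X → X(1 + 0.08)
Then Y → Y · (1 + 0.08)^1
     = Y · 1.0800

Percentage change = ((1 + 0.08)^1 − 1) × 100% = 8.0%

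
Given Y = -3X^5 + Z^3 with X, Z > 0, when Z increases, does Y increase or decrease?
Y increases

Taking the partial derivative:
∂Y/∂Z = 3Z^2

∂Y/∂Z = 3Z^2 > 0 (assuming positive values)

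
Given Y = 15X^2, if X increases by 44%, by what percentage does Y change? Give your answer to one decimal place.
107.4%

For Y = 15X^2:
If X → X(1 + 0.44)
Then Y → Y · (1 + 0.44)^2
     = Y · 2.0736

Percentage change = ((1 + 0.44)^2 − 1) × 100% ≈ 107.4%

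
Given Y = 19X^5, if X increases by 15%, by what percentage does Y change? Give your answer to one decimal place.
101.1%

For Y = 19X^5:
If X → X(1 + 0.15)
Then Y → Y · (1 + 0.15)^5
     ≈ Y · 2.0114

Percentage change = ((1 + 0.15)^5 − 1) × 100% ≈ 101.1%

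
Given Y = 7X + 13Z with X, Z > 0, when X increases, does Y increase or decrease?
Y increases

Taking the partial derivative:
∂Y/∂X = 7

∂Y/∂X = 7 > 0 (assuming positive values)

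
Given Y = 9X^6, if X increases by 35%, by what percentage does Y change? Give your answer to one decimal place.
505.3%

For Y = 9X^6:
If X → X(1 + 0.35)
Then Y → Y · (1 + 0.35)^6
     ≈ Y · 6.0534

Percentage change = ((1 + 0.35)^6 − 1) × 100% ≈ 505.3%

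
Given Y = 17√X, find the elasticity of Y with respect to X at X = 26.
Elasticity = 1/2

Elasticity = (dY/dX) · (X/Y)

dY/dX = 17/(2·√X)
At X = 26: dY/dX = 17·√26/52, Y = 17·√26

Elasticity = (17·√26/52) · (26 / (17·√26)) = 1/2

Interpretation: for a small percentage change in X, the percentage change in Y is approximately 0.50 times as large.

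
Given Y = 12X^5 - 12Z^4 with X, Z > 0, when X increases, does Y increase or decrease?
Y increases

Taking the partial derivative:
∂Y/∂X = 60X^4

∂Y/∂X = 60X^4 > 0 (assuming positive values)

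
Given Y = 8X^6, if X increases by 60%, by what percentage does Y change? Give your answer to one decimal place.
1577.7%

For Y = 8X^6:
If X → X(1 + 0.6)
Then Y → Y · (1 + 0.6)^6
     ≈ Y · 16.7772

Percentage change = ((1 + 0.6)^6 − 1) × 100% ≈ 1577.7%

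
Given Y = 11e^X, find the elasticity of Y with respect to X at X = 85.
Elasticity = 85

Elasticity = (dY/dX) · (X/Y)

dY/dX = 11·e^X
At X = 85: dY/dX = 11·e^85, Y = 11·e^85

Elasticity = (11·e^85) · (85 / (11·e^85)) = 85

Interpretation: for a small percentage change in X, the percentage change in Y is approximately 85.00 times as large.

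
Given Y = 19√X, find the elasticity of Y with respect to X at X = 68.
Elasticity = 1/2

Elasticity = (dY/dX) · (X/Y)

dY/dX = 19/(2·√X)
At X = 68: dY/dX = 19·√17/68, Y = 38·√17

Elasticity = (19·√17/68) · (68 / (38·√17)) = 1/2

Interpretation: for a small percentage change in X, the percentage change in Y is approximately 0.50 times as large.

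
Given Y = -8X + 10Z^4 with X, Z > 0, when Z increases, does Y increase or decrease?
Y increases

Taking the partial derivative:
∂Y/∂Z = 40Z^3

∂Y/∂Z = 40Z^3 > 0 (assuming positive values)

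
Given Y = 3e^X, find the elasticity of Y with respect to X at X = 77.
Elasticity = 77

Elasticity = (dY/dX) · (X/Y)

dY/dX = 3·e^X
At X = 77: dY/dX = 3·e^77, Y = 3·e^77

Elasticity = (3·e^77) · (77 / (3·e^77)) = 77

Interpretation: for a small percentage change in X, the percentage change in Y is approximately 77.00 times as large.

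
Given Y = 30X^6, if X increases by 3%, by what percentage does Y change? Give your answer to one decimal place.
19.4%

For Y = 30X^6:
If X → X(1 + 0.03)
Then Y → Y · (1 + 0.03)^6
     ≈ Y · 1.1941

Percentage change = ((1 + 0.03)^6 − 1) × 100% ≈ 19.4%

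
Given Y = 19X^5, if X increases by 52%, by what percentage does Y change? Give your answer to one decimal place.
711.4%

For Y = 19X^5:
If X → X(1 + 0.52)
Then Y → Y · (1 + 0.52)^5
     ≈ Y · 8.1137

Percentage change = ((1 + 0.52)^5 − 1) × 100% ≈ 711.4%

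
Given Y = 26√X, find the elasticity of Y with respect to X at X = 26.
Elasticity = 1/2

Elasticity = (dY/dX) · (X/Y)

dY/dX = 13/√X
At X = 26: dY/dX = √26/2, Y = 26·√26

Elasticity = (√26/2) · (26 / (26·√26)) = 1/2

Interpretation: for a small percentage change in X, the percentage change in Y is approximately 0.50 times as large.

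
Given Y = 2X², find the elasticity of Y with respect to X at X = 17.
Elasticity = 2

Elasticity = (dY/dX) · (X/Y)

dY/dX = 4·X
At X = 17: dY/dX = 68, Y = 578

Elasticity = 68 · (17 / 578) = 2

Interpretation: for a small percentage change in X, the percentage change in Y is approximately 2.00 times as large.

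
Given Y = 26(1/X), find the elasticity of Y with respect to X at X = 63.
Elasticity = -1

Elasticity = (dY/dX) · (X/Y)

dY/dX = -26/X²
At X = 63: dY/dX = -26/3969, Y = 26/63

Elasticity = (-26/3969) · (63 / (26/63)) = -1

Interpretation: for a small percentage change in X, the percentage change in Y is approximately -1.00 times as large.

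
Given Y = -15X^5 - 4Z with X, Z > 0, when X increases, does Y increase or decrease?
Y decreases

Taking the partial derivative:
∂Y/∂X = -75X^4

∂Y/∂X = -75X^4 < 0 (assuming positive values)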